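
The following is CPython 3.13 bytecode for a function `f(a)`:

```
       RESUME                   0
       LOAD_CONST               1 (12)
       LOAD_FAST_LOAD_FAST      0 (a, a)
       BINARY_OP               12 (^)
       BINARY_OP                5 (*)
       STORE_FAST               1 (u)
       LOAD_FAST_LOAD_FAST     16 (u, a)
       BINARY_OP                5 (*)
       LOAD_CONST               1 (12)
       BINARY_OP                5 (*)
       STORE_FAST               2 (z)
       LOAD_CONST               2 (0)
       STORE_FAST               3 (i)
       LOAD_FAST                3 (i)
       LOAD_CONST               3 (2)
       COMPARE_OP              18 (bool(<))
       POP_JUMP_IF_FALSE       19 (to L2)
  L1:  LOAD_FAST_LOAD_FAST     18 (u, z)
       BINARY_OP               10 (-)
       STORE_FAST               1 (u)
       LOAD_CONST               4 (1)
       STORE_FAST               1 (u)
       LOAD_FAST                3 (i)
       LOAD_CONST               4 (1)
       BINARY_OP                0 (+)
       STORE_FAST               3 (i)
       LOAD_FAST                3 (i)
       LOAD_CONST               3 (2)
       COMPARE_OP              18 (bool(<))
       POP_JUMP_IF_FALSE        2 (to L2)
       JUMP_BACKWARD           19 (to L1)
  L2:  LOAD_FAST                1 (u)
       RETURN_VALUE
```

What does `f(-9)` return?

1

LOAD_CONST → push 12. Stack: [12]
LOAD_FAST_LOAD_FAST a,a → push -9,-9. Stack: [12, -9, -9]
BINARY_OP ^ → -9 ^ -9 = 0. Stack: [12, 0]
BINARY_OP * → 12 * 0 = 0. Stack: [0]
STORE_FAST u → u=0. Stack: []
LOAD_FAST_LOAD_FAST u,a → push 0,-9. Stack: [0, -9]
BINARY_OP * → 0 * -9 = 0. Stack: [0]
LOAD_CONST → push 12. Stack: [0, 12]
BINARY_OP * → 0 * 12 = 0. Stack: [0]
STORE_FAST z → z=0. Stack: []
LOAD_CONST → push 0. Stack: [0]
STORE_FAST i → i=0. Stack: []
LOAD_FAST i → push 0. Stack: [0]
LOAD_CONST → push 2. Stack: [0, 2]
COMPARE_OP bool(<) → 0 vs 2 = True. Stack: [True]
POP_JUMP_IF_FALSE → pop True; no jump. Stack: []
LOAD_FAST_LOAD_FAST u,z → push 0,0. Stack: [0, 0]
BINARY_OP - → 0 - 0 = 0. Stack: [0]
STORE_FAST u → u=0. Stack: []
LOAD_CONST → push 1. Stack: [1]
STORE_FAST u → u=1. Stack: []
LOAD_FAST i → push 0. Stack: [0]
LOAD_CONST → push 1. Stack: [0, 1]
BINARY_OP + → 0 + 1 = 1. Stack: [1]
STORE_FAST i → i=1. Stack: []
LOAD_FAST i → push 1. Stack: [1]
LOAD_CONST → push 2. Stack: [1, 2]
COMPARE_OP bool(<) → 1 vs 2 = True. Stack: [True]
POP_JUMP_IF_FALSE → pop True; no jump. Stack: []
LOAD_FAST_LOAD_FAST u,z → push 1,0. Stack: [1, 0]
BINARY_OP - → 1 - 0 = 1. Stack: [1]
STORE_FAST u → u=1. Stack: []
LOAD_CONST → push 1. Stack: [1]
STORE_FAST u → u=1. Stack: []
LOAD_FAST i → push 1. Stack: [1]
LOAD_CONST → push 1. Stack: [1, 1]
BINARY_OP + → 1 + 1 = 2. Stack: [2]
STORE_FAST i → i=2. Stack: []
LOAD_FAST i → push 2. Stack: [2]
LOAD_CONST → push 2. Stack: [2, 2]
COMPARE_OP bool(<) → 2 vs 2 = False. Stack: [False]
POP_JUMP_IF_FALSE → pop False; jump. Stack: []
LOAD_FAST u → push 1. Stack: [1]
RETURN_VALUE → return 1.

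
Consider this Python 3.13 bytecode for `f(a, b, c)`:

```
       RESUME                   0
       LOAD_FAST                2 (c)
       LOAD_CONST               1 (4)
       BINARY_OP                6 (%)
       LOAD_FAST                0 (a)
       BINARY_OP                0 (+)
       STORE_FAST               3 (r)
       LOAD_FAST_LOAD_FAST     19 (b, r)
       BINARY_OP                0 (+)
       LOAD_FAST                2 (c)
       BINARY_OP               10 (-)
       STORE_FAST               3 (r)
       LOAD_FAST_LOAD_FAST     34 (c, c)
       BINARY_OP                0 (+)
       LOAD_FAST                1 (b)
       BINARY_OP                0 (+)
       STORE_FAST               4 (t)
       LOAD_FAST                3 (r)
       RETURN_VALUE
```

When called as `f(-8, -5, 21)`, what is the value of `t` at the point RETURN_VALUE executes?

LOAD_FAST c → push 21. Stack: [21]
LOAD_CONST → push 4. Stack: [21, 4]
BINARY_OP % → 21 % 4 = 1. Stack: [1]
LOAD_FAST a → push -8. Stack: [1, -8]
BINARY_OP + → 1 + -8 = -7. Stack: [-7]
STORE_FAST r → r=-7. Stack: []
LOAD_FAST_LOAD_FAST b,r → push -5,-7. Stack: [-5, -7]
BINARY_OP + → -5 + -7 = -12. Stack: [-12]
LOAD_FAST c → push 21. Stack: [-12, 21]
BINARY_OP - → -12 - 21 = -33. Stack: [-33]
STORE_FAST r → r=-33. Stack: []
LOAD_FAST_LOAD_FAST c,c → push 21,21. Stack: [21, 21]
BINARY_OP + → 21 + 21 = 42. Stack: [42]
LOAD_FAST b → push -5. Stack: [42, -5]
BINARY_OP + → 42 + -5 = 37. Stack: [37]
STORE_FAST t → t=37. Stack: []
LOAD_FAST r → push -33. Stack: [-33]
RETURN_VALUE → return -33.

37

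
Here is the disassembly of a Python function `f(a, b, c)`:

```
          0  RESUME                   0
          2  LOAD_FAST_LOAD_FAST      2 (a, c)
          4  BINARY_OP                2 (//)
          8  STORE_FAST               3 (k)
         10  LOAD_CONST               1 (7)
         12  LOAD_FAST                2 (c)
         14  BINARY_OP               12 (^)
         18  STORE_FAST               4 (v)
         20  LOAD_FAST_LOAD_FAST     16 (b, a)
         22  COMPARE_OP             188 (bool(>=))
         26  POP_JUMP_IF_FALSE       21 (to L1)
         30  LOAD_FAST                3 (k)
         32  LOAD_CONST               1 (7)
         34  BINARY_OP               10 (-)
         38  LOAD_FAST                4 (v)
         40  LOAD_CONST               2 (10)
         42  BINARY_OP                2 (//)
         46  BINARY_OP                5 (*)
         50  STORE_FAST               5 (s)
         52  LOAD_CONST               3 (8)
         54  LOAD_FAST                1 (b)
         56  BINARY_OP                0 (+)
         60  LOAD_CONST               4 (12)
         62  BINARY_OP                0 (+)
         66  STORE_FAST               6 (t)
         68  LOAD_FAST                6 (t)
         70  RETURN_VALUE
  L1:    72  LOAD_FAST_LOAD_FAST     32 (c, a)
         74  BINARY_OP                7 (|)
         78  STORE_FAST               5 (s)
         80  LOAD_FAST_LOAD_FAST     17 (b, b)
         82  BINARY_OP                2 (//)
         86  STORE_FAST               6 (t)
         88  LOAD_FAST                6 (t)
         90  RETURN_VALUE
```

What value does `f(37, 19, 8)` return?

LOAD_FAST_LOAD_FAST a,c → push 37,8. Stack: [37, 8]
BINARY_OP // → 37 // 8 = 4. Stack: [4]
STORE_FAST k → k=4. Stack: []
LOAD_CONST → push 7. Stack: [7]
LOAD_FAST c → push 8. Stack: [7, 8]
BINARY_OP ^ → 7 ^ 8 = 15. Stack: [15]
STORE_FAST v → v=15. Stack: []
LOAD_FAST_LOAD_FAST b,a → push 19,37. Stack: [19, 37]
COMPARE_OP bool(>=) → 19 vs 37 = False. Stack: [False]
POP_JUMP_IF_FALSE → pop False; jump. Stack: []
LOAD_FAST_LOAD_FAST c,a → push 8,37. Stack: [8, 37]
BINARY_OP | → 8 | 37 = 45. Stack: [45]
STORE_FAST s → s=45. Stack: []
LOAD_FAST_LOAD_FAST b,b → push 19,19. Stack: [19, 19]
BINARY_OP // → 19 // 19 = 1. Stack: [1]
STORE_FAST t → t=1. Stack: []
LOAD_FAST t → push 1. Stack: [1]
RETURN_VALUE → return 1.

1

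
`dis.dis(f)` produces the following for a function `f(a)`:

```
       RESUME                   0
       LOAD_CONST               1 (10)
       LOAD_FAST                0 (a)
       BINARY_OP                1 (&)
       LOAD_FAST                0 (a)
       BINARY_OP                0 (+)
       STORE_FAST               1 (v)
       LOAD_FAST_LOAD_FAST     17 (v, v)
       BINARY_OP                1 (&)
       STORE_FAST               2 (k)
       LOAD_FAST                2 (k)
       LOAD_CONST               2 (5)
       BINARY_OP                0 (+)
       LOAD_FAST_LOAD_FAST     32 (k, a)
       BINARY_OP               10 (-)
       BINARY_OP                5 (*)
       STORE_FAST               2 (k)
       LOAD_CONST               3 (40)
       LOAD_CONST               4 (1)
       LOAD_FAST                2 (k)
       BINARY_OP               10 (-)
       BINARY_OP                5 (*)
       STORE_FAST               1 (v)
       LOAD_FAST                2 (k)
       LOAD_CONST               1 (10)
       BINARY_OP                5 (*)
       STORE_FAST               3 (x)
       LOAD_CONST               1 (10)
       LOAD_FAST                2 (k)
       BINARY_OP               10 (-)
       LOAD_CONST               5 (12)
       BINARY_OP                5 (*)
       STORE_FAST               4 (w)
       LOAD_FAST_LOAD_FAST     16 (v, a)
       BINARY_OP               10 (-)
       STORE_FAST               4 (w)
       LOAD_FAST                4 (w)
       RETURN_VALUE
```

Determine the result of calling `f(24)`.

LOAD_CONST → push 10. Stack: [10]
LOAD_FAST a → push 24. Stack: [10, 24]
BINARY_OP & → 10 & 24 = 8. Stack: [8]
LOAD_FAST a → push 24. Stack: [8, 24]
BINARY_OP + → 8 + 24 = 32. Stack: [32]
STORE_FAST v → v=32. Stack: []
LOAD_FAST_LOAD_FAST v,v → push 32,32. Stack: [32, 32]
BINARY_OP & → 32 & 32 = 32. Stack: [32]
STORE_FAST k → k=32. Stack: []
LOAD_FAST k → push 32. Stack: [32]
LOAD_CONST → push 5. Stack: [32, 5]
BINARY_OP + → 32 + 5 = 37. Stack: [37]
LOAD_FAST_LOAD_FAST k,a → push 32,24. Stack: [37, 32, 24]
BINARY_OP - → 32 - 24 = 8. Stack: [37, 8]
BINARY_OP * → 37 * 8 = 296. Stack: [296]
STORE_FAST k → k=296. Stack: []
LOAD_CONST → push 40. Stack: [40]
LOAD_CONST → push 1. Stack: [40, 1]
LOAD_FAST k → push 296. Stack: [40, 1, 296]
BINARY_OP - → 1 - 296 = -295. Stack: [40, -295]
BINARY_OP * → 40 * -295 = -11800. Stack: [-11800]
STORE_FAST v → v=-11800. Stack: []
LOAD_FAST k → push 296. Stack: [296]
LOAD_CONST → push 10. Stack: [296, 10]
BINARY_OP * → 296 * 10 = 2960. Stack: [2960]
STORE_FAST x → x=2960. Stack: []
LOAD_CONST → push 10. Stack: [10]
LOAD_FAST k → push 296. Stack: [10, 296]
BINARY_OP - → 10 - 296 = -286. Stack: [-286]
LOAD_CONST → push 12. Stack: [-286, 12]
BINARY_OP * → -286 * 12 = -3432. Stack: [-3432]
STORE_FAST w → w=-3432. Stack: []
LOAD_FAST_LOAD_FAST v,a → push -11800,24. Stack: [-11800, 24]
BINARY_OP - → -11800 - 24 = -11824. Stack: [-11824]
STORE_FAST w → w=-11824. Stack: []
LOAD_FAST w → push -11824. Stack: [-11824]
RETURN_VALUE → return -11824.

-11824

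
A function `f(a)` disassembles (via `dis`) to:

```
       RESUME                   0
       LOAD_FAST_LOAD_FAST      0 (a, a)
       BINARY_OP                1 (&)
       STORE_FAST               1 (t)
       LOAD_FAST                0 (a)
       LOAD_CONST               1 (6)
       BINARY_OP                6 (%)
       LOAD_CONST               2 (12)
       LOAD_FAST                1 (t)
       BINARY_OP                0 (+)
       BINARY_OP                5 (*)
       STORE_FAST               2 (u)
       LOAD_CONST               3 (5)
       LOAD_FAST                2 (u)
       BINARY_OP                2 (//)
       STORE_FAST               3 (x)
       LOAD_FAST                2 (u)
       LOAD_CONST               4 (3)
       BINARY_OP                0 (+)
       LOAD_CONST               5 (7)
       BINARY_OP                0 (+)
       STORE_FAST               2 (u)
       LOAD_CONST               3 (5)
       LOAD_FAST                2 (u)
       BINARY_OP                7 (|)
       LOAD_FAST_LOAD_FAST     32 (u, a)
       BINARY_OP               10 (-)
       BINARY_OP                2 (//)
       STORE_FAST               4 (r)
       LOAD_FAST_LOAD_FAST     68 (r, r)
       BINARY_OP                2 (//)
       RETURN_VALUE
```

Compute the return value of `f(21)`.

LOAD_FAST_LOAD_FAST a,a → push 21,21. Stack: [21, 21]
BINARY_OP & → 21 & 21 = 21. Stack: [21]
STORE_FAST t → t=21. Stack: []
LOAD_FAST a → push 21. Stack: [21]
LOAD_CONST → push 6. Stack: [21, 6]
BINARY_OP % → 21 % 6 = 3. Stack: [3]
LOAD_CONST → push 12. Stack: [3, 12]
LOAD_FAST t → push 21. Stack: [3, 12, 21]
BINARY_OP + → 12 + 21 = 33. Stack: [3, 33]
BINARY_OP * → 3 * 33 = 99. Stack: [99]
STORE_FAST u → u=99. Stack: []
LOAD_CONST → push 5. Stack: [5]
LOAD_FAST u → push 99. Stack: [5, 99]
BINARY_OP // → 5 // 99 = 0. Stack: [0]
STORE_FAST x → x=0. Stack: []
LOAD_FAST u → push 99. Stack: [99]
LOAD_CONST → push 3. Stack: [99, 3]
BINARY_OP + → 99 + 3 = 102. Stack: [102]
LOAD_CONST → push 7. Stack: [102, 7]
BINARY_OP + → 102 + 7 = 109. Stack: [109]
STORE_FAST u → u=109. Stack: []
LOAD_CONST → push 5. Stack: [5]
LOAD_FAST u → push 109. Stack: [5, 109]
BINARY_OP | → 5 | 109 = 109. Stack: [109]
LOAD_FAST_LOAD_FAST u,a → push 109,21. Stack: [109, 109, 21]
BINARY_OP - → 109 - 21 = 88. Stack: [109, 88]
BINARY_OP // → 109 // 88 = 1. Stack: [1]
STORE_FAST r → r=1. Stack: []
LOAD_FAST_LOAD_FAST r,r → push 1,1. Stack: [1, 1]
BINARY_OP // → 1 // 1 = 1. Stack: [1]
RETURN_VALUE → return 1.

1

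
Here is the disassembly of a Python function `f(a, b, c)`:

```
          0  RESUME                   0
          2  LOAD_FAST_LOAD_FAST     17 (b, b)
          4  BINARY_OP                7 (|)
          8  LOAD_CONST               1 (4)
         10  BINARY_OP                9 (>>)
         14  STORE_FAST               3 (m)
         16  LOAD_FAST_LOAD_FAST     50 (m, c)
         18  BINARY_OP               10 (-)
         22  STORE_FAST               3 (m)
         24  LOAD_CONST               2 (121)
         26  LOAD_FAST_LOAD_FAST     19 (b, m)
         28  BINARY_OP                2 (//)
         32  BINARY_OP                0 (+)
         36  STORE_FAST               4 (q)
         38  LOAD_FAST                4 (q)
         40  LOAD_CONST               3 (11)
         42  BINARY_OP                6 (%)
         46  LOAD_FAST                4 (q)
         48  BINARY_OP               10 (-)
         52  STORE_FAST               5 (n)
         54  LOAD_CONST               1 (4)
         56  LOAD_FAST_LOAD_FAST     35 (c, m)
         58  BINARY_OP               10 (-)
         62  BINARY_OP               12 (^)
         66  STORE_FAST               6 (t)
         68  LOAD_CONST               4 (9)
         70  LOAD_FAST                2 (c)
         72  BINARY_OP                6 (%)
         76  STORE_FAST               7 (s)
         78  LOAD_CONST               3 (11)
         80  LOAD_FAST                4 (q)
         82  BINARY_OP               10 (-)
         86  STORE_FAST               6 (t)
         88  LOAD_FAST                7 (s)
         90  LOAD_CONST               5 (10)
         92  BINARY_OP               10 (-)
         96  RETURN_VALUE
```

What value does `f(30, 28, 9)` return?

LOAD_FAST_LOAD_FAST b,b → push 28,28. Stack: [28, 28]
BINARY_OP | → 28 | 28 = 28. Stack: [28]
LOAD_CONST → push 4. Stack: [28, 4]
BINARY_OP >> → 28 >> 4 = 1. Stack: [1]
STORE_FAST m → m=1. Stack: []
LOAD_FAST_LOAD_FAST m,c → push 1,9. Stack: [1, 9]
BINARY_OP - → 1 - 9 = -8. Stack: [-8]
STORE_FAST m → m=-8. Stack: []
LOAD_CONST → push 121. Stack: [121]
LOAD_FAST_LOAD_FAST b,m → push 28,-8. Stack: [121, 28, -8]
BINARY_OP // → 28 // -8 = -4. Stack: [121, -4]
BINARY_OP + → 121 + -4 = 117. Stack: [117]
STORE_FAST q → q=117. Stack: []
LOAD_FAST q → push 117. Stack: [117]
LOAD_CONST → push 11. Stack: [117, 11]
BINARY_OP % → 117 % 11 = 7. Stack: [7]
LOAD_FAST q → push 117. Stack: [7, 117]
BINARY_OP - → 7 - 117 = -110. Stack: [-110]
STORE_FAST n → n=-110. Stack: []
LOAD_CONST → push 4. Stack: [4]
LOAD_FAST_LOAD_FAST c,m → push 9,-8. Stack: [4, 9, -8]
BINARY_OP - → 9 - -8 = 17. Stack: [4, 17]
BINARY_OP ^ → 4 ^ 17 = 21. Stack: [21]
STORE_FAST t → t=21. Stack: []
LOAD_CONST → push 9. Stack: [9]
LOAD_FAST c → push 9. Stack: [9, 9]
BINARY_OP % → 9 % 9 = 0. Stack: [0]
STORE_FAST s → s=0. Stack: []
LOAD_CONST → push 11. Stack: [11]
LOAD_FAST q → push 117. Stack: [11, 117]
BINARY_OP - → 11 - 117 = -106. Stack: [-106]
STORE_FAST t → t=-106. Stack: []
LOAD_FAST s → push 0. Stack: [0]
LOAD_CONST → push 10. Stack: [0, 10]
BINARY_OP - → 0 - 10 = -10. Stack: [-10]
RETURN_VALUE → return -10.

-10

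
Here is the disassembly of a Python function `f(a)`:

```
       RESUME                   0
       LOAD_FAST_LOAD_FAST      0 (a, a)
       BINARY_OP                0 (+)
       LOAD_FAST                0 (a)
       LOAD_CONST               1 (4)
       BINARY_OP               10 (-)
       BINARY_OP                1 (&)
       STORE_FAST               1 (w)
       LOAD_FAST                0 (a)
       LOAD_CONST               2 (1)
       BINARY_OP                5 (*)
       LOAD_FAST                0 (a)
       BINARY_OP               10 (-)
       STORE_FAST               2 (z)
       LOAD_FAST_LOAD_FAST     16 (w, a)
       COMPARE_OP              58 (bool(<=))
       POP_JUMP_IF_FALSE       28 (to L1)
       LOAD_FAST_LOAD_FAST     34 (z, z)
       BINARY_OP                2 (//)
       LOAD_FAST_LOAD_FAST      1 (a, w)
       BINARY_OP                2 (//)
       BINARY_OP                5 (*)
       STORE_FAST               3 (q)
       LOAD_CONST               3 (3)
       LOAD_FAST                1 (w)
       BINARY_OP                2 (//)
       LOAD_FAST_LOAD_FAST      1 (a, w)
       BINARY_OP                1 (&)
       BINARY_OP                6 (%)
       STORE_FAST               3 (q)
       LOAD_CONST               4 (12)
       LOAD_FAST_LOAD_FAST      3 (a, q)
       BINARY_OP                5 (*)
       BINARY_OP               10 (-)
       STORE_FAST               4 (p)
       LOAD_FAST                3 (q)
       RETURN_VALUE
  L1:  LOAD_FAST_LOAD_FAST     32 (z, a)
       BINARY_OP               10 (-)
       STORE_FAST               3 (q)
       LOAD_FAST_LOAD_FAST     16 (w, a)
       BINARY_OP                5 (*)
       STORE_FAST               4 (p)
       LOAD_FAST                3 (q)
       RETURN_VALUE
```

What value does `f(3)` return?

LOAD_FAST_LOAD_FAST a,a → push 3,3. Stack: [3, 3]
BINARY_OP + → 3 + 3 = 6. Stack: [6]
LOAD_FAST a → push 3. Stack: [6, 3]
LOAD_CONST → push 4. Stack: [6, 3, 4]
BINARY_OP - → 3 - 4 = -1. Stack: [6, -1]
BINARY_OP & → 6 & -1 = 6. Stack: [6]
STORE_FAST w → w=6. Stack: []
LOAD_FAST a → push 3. Stack: [3]
LOAD_CONST → push 1. Stack: [3, 1]
BINARY_OP * → 3 * 1 = 3. Stack: [3]
LOAD_FAST a → push 3. Stack: [3, 3]
BINARY_OP - → 3 - 3 = 0. Stack: [0]
STORE_FAST z → z=0. Stack: []
LOAD_FAST_LOAD_FAST w,a → push 6,3. Stack: [6, 3]
COMPARE_OP bool(<=) → 6 vs 3 = False. Stack: [False]
POP_JUMP_IF_FALSE → pop False; jump. Stack: []
LOAD_FAST_LOAD_FAST z,a → push 0,3. Stack: [0, 3]
BINARY_OP - → 0 - 3 = -3. Stack: [-3]
STORE_FAST q → q=-3. Stack: []
LOAD_FAST_LOAD_FAST w,a → push 6,3. Stack: [6, 3]
BINARY_OP * → 6 * 3 = 18. Stack: [18]
STORE_FAST p → p=18. Stack: []
LOAD_FAST q → push -3. Stack: [-3]
RETURN_VALUE → return -3.

-3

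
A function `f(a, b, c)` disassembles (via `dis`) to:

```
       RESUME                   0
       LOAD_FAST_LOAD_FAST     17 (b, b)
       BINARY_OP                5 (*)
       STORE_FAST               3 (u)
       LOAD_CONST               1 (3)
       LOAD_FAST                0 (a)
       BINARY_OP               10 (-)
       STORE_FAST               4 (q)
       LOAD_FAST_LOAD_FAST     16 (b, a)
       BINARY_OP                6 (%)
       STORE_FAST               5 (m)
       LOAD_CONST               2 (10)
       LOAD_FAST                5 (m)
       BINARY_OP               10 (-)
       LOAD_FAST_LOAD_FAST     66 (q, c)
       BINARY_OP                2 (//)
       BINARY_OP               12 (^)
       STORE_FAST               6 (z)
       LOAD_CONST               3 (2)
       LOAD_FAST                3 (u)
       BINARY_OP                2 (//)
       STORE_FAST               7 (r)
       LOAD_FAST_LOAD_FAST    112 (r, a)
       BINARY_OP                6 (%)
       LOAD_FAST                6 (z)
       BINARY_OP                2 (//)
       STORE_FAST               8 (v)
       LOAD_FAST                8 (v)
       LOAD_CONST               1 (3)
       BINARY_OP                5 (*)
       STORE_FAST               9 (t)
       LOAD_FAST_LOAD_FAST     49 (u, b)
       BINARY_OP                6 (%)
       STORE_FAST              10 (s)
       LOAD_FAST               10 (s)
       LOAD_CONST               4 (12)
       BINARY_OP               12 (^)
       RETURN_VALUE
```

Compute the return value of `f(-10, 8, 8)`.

LOAD_FAST_LOAD_FAST b,b → push 8,8. Stack: [8, 8]
BINARY_OP * → 8 * 8 = 64. Stack: [64]
STORE_FAST u → u=64. Stack: []
LOAD_CONST → push 3. Stack: [3]
LOAD_FAST a → push -10. Stack: [3, -10]
BINARY_OP - → 3 - -10 = 13. Stack: [13]
STORE_FAST q → q=13. Stack: []
LOAD_FAST_LOAD_FAST b,a → push 8,-10. Stack: [8, -10]
BINARY_OP % → 8 % -10 = -2. Stack: [-2]
STORE_FAST m → m=-2. Stack: []
LOAD_CONST → push 10. Stack: [10]
LOAD_FAST m → push -2. Stack: [10, -2]
BINARY_OP - → 10 - -2 = 12. Stack: [12]
LOAD_FAST_LOAD_FAST q,c → push 13,8. Stack: [12, 13, 8]
BINARY_OP // → 13 // 8 = 1. Stack: [12, 1]
BINARY_OP ^ → 12 ^ 1 = 13. Stack: [13]
STORE_FAST z → z=13. Stack: []
LOAD_CONST → push 2. Stack: [2]
LOAD_FAST u → push 64. Stack: [2, 64]
BINARY_OP // → 2 // 64 = 0. Stack: [0]
STORE_FAST r → r=0. Stack: []
LOAD_FAST_LOAD_FAST r,a → push 0,-10. Stack: [0, -10]
BINARY_OP % → 0 % -10 = 0. Stack: [0]
LOAD_FAST z → push 13. Stack: [0, 13]
BINARY_OP // → 0 // 13 = 0. Stack: [0]
STORE_FAST v → v=0. Stack: []
LOAD_FAST v → push 0. Stack: [0]
LOAD_CONST → push 3. Stack: [0, 3]
BINARY_OP * → 0 * 3 = 0. Stack: [0]
STORE_FAST t → t=0. Stack: []
LOAD_FAST_LOAD_FAST u,b → push 64,8. Stack: [64, 8]
BINARY_OP % → 64 % 8 = 0. Stack: [0]
STORE_FAST s → s=0. Stack: []
LOAD_FAST s → push 0. Stack: [0]
LOAD_CONST → push 12. Stack: [0, 12]
BINARY_OP ^ → 0 ^ 12 = 12. Stack: [12]
RETURN_VALUE → return 12.

12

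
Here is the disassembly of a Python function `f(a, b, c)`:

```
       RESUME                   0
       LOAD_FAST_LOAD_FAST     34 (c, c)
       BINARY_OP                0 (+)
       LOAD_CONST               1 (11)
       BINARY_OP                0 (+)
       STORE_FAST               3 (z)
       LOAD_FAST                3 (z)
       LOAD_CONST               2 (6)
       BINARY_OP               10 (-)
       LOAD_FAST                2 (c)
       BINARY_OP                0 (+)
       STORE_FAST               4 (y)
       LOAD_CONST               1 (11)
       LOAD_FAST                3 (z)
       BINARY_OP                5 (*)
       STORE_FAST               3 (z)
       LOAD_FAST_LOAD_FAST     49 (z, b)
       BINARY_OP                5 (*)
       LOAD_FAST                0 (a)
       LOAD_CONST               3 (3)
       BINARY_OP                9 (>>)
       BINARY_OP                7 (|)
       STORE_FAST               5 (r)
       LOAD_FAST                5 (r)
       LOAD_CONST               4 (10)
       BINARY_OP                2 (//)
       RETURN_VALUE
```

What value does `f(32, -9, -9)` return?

69

LOAD_FAST_LOAD_FAST c,c → push -9,-9. Stack: [-9, -9]
BINARY_OP + → -9 + -9 = -18. Stack: [-18]
LOAD_CONST → push 11. Stack: [-18, 11]
BINARY_OP + → -18 + 11 = -7. Stack: [-7]
STORE_FAST z → z=-7. Stack: []
LOAD_FAST z → push -7. Stack: [-7]
LOAD_CONST → push 6. Stack: [-7, 6]
BINARY_OP - → -7 - 6 = -13. Stack: [-13]
LOAD_FAST c → push -9. Stack: [-13, -9]
BINARY_OP + → -13 + -9 = -22. Stack: [-22]
STORE_FAST y → y=-22. Stack: []
LOAD_CONST → push 11. Stack: [11]
LOAD_FAST z → push -7. Stack: [11, -7]
BINARY_OP * → 11 * -7 = -77. Stack: [-77]
STORE_FAST z → z=-77. Stack: []
LOAD_FAST_LOAD_FAST z,b → push -77,-9. Stack: [-77, -9]
BINARY_OP * → -77 * -9 = 693. Stack: [693]
LOAD_FAST a → push 32. Stack: [693, 32]
LOAD_CONST → push 3. Stack: [693, 32, 3]
BINARY_OP >> → 32 >> 3 = 4. Stack: [693, 4]
BINARY_OP | → 693 | 4 = 693. Stack: [693]
STORE_FAST r → r=693. Stack: []
LOAD_FAST r → push 693. Stack: [693]
LOAD_CONST → push 10. Stack: [693, 10]
BINARY_OP // → 693 // 10 = 69. Stack: [69]
RETURN_VALUE → return 69.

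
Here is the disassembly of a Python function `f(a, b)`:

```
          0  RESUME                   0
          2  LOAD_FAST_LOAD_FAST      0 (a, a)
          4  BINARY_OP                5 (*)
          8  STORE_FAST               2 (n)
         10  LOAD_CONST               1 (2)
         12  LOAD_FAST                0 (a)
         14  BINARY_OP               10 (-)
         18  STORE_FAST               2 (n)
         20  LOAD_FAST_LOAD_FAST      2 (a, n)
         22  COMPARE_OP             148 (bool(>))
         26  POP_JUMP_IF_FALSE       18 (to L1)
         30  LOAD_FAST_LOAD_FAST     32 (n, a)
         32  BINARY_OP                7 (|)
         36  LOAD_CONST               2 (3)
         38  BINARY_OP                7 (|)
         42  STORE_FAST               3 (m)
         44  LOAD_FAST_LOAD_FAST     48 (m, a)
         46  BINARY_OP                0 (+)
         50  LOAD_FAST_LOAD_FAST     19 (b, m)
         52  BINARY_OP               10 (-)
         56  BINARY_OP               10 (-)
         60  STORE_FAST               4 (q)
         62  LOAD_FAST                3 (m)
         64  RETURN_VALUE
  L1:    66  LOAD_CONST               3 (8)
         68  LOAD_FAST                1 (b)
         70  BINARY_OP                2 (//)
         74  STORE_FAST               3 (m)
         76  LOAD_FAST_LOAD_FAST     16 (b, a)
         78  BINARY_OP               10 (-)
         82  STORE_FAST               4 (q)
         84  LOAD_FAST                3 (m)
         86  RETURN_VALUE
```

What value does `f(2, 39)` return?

LOAD_FAST_LOAD_FAST a,a → push 2,2. Stack: [2, 2]
BINARY_OP * → 2 * 2 = 4. Stack: [4]
STORE_FAST n → n=4. Stack: []
LOAD_CONST → push 2. Stack: [2]
LOAD_FAST a → push 2. Stack: [2, 2]
BINARY_OP - → 2 - 2 = 0. Stack: [0]
STORE_FAST n → n=0. Stack: []
LOAD_FAST_LOAD_FAST a,n → push 2,0. Stack: [2, 0]
COMPARE_OP bool(>) → 2 vs 0 = True. Stack: [True]
POP_JUMP_IF_FALSE → pop True; no jump. Stack: []
LOAD_FAST_LOAD_FAST n,a → push 0,2. Stack: [0, 2]
BINARY_OP | → 0 | 2 = 2. Stack: [2]
LOAD_CONST → push 3. Stack: [2, 3]
BINARY_OP | → 2 | 3 = 3. Stack: [3]
STORE_FAST m → m=3. Stack: []
LOAD_FAST_LOAD_FAST m,a → push 3,2. Stack: [3, 2]
BINARY_OP + → 3 + 2 = 5. Stack: [5]
LOAD_FAST_LOAD_FAST b,m → push 39,3. Stack: [5, 39, 3]
BINARY_OP - → 39 - 3 = 36. Stack: [5, 36]
BINARY_OP - → 5 - 36 = -31. Stack: [-31]
STORE_FAST q → q=-31. Stack: []
LOAD_FAST m → push 3. Stack: [3]
RETURN_VALUE → return 3.

3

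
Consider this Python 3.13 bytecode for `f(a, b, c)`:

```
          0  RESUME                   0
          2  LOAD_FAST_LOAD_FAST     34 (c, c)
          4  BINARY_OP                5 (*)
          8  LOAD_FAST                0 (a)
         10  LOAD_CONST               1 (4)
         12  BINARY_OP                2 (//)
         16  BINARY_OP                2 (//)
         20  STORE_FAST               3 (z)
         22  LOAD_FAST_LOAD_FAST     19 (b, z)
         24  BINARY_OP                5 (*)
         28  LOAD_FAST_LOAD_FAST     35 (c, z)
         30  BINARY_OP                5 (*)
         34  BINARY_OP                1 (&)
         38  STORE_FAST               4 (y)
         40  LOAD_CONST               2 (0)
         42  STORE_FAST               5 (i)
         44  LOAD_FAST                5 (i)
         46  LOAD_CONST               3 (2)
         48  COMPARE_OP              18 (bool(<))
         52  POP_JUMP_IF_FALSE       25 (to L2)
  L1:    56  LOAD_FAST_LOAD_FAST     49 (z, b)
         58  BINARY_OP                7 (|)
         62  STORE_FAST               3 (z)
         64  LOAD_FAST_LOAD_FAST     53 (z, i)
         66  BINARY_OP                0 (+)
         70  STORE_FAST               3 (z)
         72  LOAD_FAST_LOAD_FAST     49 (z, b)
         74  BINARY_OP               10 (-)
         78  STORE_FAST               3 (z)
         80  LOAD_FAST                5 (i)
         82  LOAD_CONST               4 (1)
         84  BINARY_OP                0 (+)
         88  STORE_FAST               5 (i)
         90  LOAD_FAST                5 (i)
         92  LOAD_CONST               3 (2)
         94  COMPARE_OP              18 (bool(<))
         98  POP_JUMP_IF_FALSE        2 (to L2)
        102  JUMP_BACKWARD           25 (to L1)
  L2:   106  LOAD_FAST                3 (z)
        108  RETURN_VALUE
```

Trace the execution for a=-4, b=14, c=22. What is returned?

LOAD_FAST_LOAD_FAST c,c → push 22,22. Stack: [22, 22]
BINARY_OP * → 22 * 22 = 484. Stack: [484]
LOAD_FAST a → push -4. Stack: [484, -4]
LOAD_CONST → push 4. Stack: [484, -4, 4]
BINARY_OP // → -4 // 4 = -1. Stack: [484, -1]
BINARY_OP // → 484 // -1 = -484. Stack: [-484]
STORE_FAST z → z=-484. Stack: []
LOAD_FAST_LOAD_FAST b,z → push 14,-484. Stack: [14, -484]
BINARY_OP * → 14 * -484 = -6776. Stack: [-6776]
LOAD_FAST_LOAD_FAST c,z → push 22,-484. Stack: [-6776, 22, -484]
BINARY_OP * → 22 * -484 = -10648. Stack: [-6776, -10648]
BINARY_OP & → -6776 & -10648 = -15352. Stack: [-15352]
STORE_FAST y → y=-15352. Stack: []
LOAD_CONST → push 0. Stack: [0]
STORE_FAST i → i=0. Stack: []
LOAD_FAST i → push 0. Stack: [0]
LOAD_CONST → push 2. Stack: [0, 2]
COMPARE_OP bool(<) → 0 vs 2 = True. Stack: [True]
POP_JUMP_IF_FALSE → pop True; no jump. Stack: []
LOAD_FAST_LOAD_FAST z,b → push -484,14. Stack: [-484, 14]
BINARY_OP | → -484 | 14 = -482. Stack: [-482]
STORE_FAST z → z=-482. Stack: []
LOAD_FAST_LOAD_FAST z,i → push -482,0. Stack: [-482, 0]
BINARY_OP + → -482 + 0 = -482. Stack: [-482]
STORE_FAST z → z=-482. Stack: []
LOAD_FAST_LOAD_FAST z,b → push -482,14. Stack: [-482, 14]
BINARY_OP - → -482 - 14 = -496. Stack: [-496]
STORE_FAST z → z=-496. Stack: []
LOAD_FAST i → push 0. Stack: [0]
LOAD_CONST → push 1. Stack: [0, 1]
BINARY_OP + → 0 + 1 = 1. Stack: [1]
STORE_FAST i → i=1. Stack: []
LOAD_FAST i → push 1. Stack: [1]
LOAD_CONST → push 2. Stack: [1, 2]
COMPARE_OP bool(<) → 1 vs 2 = True. Stack: [True]
POP_JUMP_IF_FALSE → pop True; no jump. Stack: []
LOAD_FAST_LOAD_FAST z,b → push -496,14. Stack: [-496, 14]
BINARY_OP | → -496 | 14 = -482. Stack: [-482]
STORE_FAST z → z=-482. Stack: []
LOAD_FAST_LOAD_FAST z,i → push -482,1. Stack: [-482, 1]
BINARY_OP + → -482 + 1 = -481. Stack: [-481]
STORE_FAST z → z=-481. Stack: []
LOAD_FAST_LOAD_FAST z,b → push -481,14. Stack: [-481, 14]
BINARY_OP - → -481 - 14 = -495. Stack: [-495]
STORE_FAST z → z=-495. Stack: []
LOAD_FAST i → push 1. Stack: [1]
LOAD_CONST → push 1. Stack: [1, 1]
BINARY_OP + → 1 + 1 = 2. Stack: [2]
STORE_FAST i → i=2. Stack: []
LOAD_FAST i → push 2. Stack: [2]
LOAD_CONST → push 2. Stack: [2, 2]
COMPARE_OP bool(<) → 2 vs 2 = False. Stack: [False]
POP_JUMP_IF_FALSE → pop False; jump. Stack: []
LOAD_FAST z → push -495. Stack: [-495]
RETURN_VALUE → return -495.

-495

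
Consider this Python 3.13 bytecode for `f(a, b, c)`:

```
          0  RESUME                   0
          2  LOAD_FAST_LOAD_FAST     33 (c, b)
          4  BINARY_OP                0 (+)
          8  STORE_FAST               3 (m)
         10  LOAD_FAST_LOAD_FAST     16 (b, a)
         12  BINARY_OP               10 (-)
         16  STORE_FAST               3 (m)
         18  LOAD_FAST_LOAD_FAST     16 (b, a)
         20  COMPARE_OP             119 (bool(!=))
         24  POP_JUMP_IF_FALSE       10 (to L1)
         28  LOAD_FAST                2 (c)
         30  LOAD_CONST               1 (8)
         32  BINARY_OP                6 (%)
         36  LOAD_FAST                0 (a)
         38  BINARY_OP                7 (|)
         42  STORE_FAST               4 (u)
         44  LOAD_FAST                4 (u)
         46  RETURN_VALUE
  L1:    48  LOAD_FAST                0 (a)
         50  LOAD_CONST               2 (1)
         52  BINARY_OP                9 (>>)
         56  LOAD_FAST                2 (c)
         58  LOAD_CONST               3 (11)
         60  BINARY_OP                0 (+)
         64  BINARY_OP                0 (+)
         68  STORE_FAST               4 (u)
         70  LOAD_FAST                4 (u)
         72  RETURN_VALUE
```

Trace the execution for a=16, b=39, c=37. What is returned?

21

LOAD_FAST_LOAD_FAST c,b → push 37,39. Stack: [37, 39]
BINARY_OP + → 37 + 39 = 76. Stack: [76]
STORE_FAST m → m=76. Stack: []
LOAD_FAST_LOAD_FAST b,a → push 39,16. Stack: [39, 16]
BINARY_OP - → 39 - 16 = 23. Stack: [23]
STORE_FAST m → m=23. Stack: []
LOAD_FAST_LOAD_FAST b,a → push 39,16. Stack: [39, 16]
COMPARE_OP bool(!=) → 39 vs 16 = True. Stack: [True]
POP_JUMP_IF_FALSE → pop True; no jump. Stack: []
LOAD_FAST c → push 37. Stack: [37]
LOAD_CONST → push 8. Stack: [37, 8]
BINARY_OP % → 37 % 8 = 5. Stack: [5]
LOAD_FAST a → push 16. Stack: [5, 16]
BINARY_OP | → 5 | 16 = 21. Stack: [21]
STORE_FAST u → u=21. Stack: []
LOAD_FAST u → push 21. Stack: [21]
RETURN_VALUE → return 21.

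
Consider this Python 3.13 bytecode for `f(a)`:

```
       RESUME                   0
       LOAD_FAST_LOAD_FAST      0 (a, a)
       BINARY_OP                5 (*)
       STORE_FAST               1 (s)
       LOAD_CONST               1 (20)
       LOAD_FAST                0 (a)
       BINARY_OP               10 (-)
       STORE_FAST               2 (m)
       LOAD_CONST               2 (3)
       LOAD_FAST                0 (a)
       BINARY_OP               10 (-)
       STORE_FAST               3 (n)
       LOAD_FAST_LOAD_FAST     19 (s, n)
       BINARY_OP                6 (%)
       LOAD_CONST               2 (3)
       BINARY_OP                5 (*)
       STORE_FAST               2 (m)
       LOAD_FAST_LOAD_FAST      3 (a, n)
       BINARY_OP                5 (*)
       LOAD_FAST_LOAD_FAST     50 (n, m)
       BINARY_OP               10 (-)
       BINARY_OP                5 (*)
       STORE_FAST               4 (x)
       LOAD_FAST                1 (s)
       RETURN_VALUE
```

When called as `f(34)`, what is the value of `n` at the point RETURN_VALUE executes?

-31

LOAD_FAST_LOAD_FAST a,a → push 34,34. Stack: [34, 34]
BINARY_OP * → 34 * 34 = 1156. Stack: [1156]
STORE_FAST s → s=1156. Stack: []
LOAD_CONST → push 20. Stack: [20]
LOAD_FAST a → push 34. Stack: [20, 34]
BINARY_OP - → 20 - 34 = -14. Stack: [-14]
STORE_FAST m → m=-14. Stack: []
LOAD_CONST → push 3. Stack: [3]
LOAD_FAST a → push 34. Stack: [3, 34]
BINARY_OP - → 3 - 34 = -31. Stack: [-31]
STORE_FAST n → n=-31. Stack: []
LOAD_FAST_LOAD_FAST s,n → push 1156,-31. Stack: [1156, -31]
BINARY_OP % → 1156 % -31 = -22. Stack: [-22]
LOAD_CONST → push 3. Stack: [-22, 3]
BINARY_OP * → -22 * 3 = -66. Stack: [-66]
STORE_FAST m → m=-66. Stack: []
LOAD_FAST_LOAD_FAST a,n → push 34,-31. Stack: [34, -31]
BINARY_OP * → 34 * -31 = -1054. Stack: [-1054]
LOAD_FAST_LOAD_FAST n,m → push -31,-66. Stack: [-1054, -31, -66]
BINARY_OP - → -31 - -66 = 35. Stack: [-1054, 35]
BINARY_OP * → -1054 * 35 = -36890. Stack: [-36890]
STORE_FAST x → x=-36890. Stack: []
LOAD_FAST s → push 1156. Stack: [1156]
RETURN_VALUE → return 1156.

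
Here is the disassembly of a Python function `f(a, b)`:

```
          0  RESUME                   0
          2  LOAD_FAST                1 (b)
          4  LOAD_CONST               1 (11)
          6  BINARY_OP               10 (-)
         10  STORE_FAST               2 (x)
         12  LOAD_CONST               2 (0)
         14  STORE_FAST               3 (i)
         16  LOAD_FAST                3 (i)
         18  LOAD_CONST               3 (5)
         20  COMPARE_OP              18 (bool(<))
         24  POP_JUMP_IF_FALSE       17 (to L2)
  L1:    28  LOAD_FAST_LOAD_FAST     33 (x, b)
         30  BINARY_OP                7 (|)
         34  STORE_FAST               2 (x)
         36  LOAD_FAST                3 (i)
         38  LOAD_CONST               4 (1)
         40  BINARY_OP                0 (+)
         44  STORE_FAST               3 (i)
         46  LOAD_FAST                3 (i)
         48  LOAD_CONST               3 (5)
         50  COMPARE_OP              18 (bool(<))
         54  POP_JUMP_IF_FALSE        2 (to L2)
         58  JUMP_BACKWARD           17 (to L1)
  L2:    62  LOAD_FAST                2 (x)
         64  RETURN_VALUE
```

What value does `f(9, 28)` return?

LOAD_FAST b → push 28
LOAD_CONST → push 11
BINARY_OP - → 28 - 11 = 17
STORE_FAST x → x=17
LOAD_CONST → push 0
STORE_FAST i → i=0
LOAD_FAST i → push 0
LOAD_CONST → push 5
COMPARE_OP bool(<) → 0 vs 5 = True
POP_JUMP_IF_FALSE → pop True; no jump
LOAD_FAST_LOAD_FAST x,b → push 17,28
BINARY_OP | → 17 | 28 = 29
STORE_FAST x → x=29
LOAD_FAST i → push 0
LOAD_CONST → push 1
BINARY_OP + → 0 + 1 = 1
STORE_FAST i → i=1
LOAD_FAST i → push 1
LOAD_CONST → push 5
COMPARE_OP bool(<) → 1 vs 5 = True
POP_JUMP_IF_FALSE → pop True; no jump
LOAD_FAST_LOAD_FAST x,b → push 29,28
BINARY_OP | → 29 | 28 = 29
STORE_FAST x → x=29
LOAD_FAST i → push 1
LOAD_CONST → push 1
BINARY_OP + → 1 + 1 = 2
STORE_FAST i → i=2
LOAD_FAST i → push 2
LOAD_CONST → push 5
COMPARE_OP bool(<) → 2 vs 5 = True
POP_JUMP_IF_FALSE → pop True; no jump
LOAD_FAST_LOAD_FAST x,b → push 29,28
BINARY_OP | → 29 | 28 = 29
STORE_FAST x → x=29
LOAD_FAST i → push 2
LOAD_CONST → push 1
BINARY_OP + → 2 + 1 = 3
STORE_FAST i → i=3
LOAD_FAST i → push 3
LOAD_CONST → push 5
COMPARE_OP bool(<) → 3 vs 5 = True
POP_JUMP_IF_FALSE → pop True; no jump
LOAD_FAST_LOAD_FAST x,b → push 29,28
BINARY_OP | → 29 | 28 = 29
STORE_FAST x → x=29
LOAD_FAST i → push 3
LOAD_CONST → push 1
BINARY_OP + → 3 + 1 = 4
STORE_FAST i → i=4
LOAD_FAST i → push 4
LOAD_CONST → push 5
COMPARE_OP bool(<) → 4 vs 5 = True
POP_JUMP_IF_FALSE → pop True; no jump
LOAD_FAST_LOAD_FAST x,b → push 29,28
BINARY_OP | → 29 | 28 = 29
STORE_FAST x → x=29
LOAD_FAST i → push 4
LOAD_CONST → push 1
BINARY_OP + → 4 + 1 = 5
STORE_FAST i → i=5
LOAD_FAST i → push 5
LOAD_CONST → push 5
COMPARE_OP bool(<) → 5 vs 5 = False
POP_JUMP_IF_FALSE → pop False; jump
LOAD_FAST x → push 29
RETURN_VALUE → return 29.

29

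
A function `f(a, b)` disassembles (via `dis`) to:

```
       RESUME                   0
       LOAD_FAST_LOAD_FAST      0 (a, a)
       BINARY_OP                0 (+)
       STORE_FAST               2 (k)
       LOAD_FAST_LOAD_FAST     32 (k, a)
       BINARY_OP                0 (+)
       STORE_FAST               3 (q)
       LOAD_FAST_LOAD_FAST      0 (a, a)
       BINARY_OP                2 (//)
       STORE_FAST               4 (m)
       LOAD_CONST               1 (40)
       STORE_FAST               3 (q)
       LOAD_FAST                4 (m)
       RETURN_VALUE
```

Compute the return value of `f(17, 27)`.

1

LOAD_FAST_LOAD_FAST a,a → push 17,17. Stack: [17, 17]
BINARY_OP + → 17 + 17 = 34. Stack: [34]
STORE_FAST k → k=34. Stack: []
LOAD_FAST_LOAD_FAST k,a → push 34,17. Stack: [34, 17]
BINARY_OP + → 34 + 17 = 51. Stack: [51]
STORE_FAST q → q=51. Stack: []
LOAD_FAST_LOAD_FAST a,a → push 17,17. Stack: [17, 17]
BINARY_OP // → 17 // 17 = 1. Stack: [1]
STORE_FAST m → m=1. Stack: []
LOAD_CONST → push 40. Stack: [40]
STORE_FAST q → q=40. Stack: []
LOAD_FAST m → push 1. Stack: [1]
RETURN_VALUE → return 1.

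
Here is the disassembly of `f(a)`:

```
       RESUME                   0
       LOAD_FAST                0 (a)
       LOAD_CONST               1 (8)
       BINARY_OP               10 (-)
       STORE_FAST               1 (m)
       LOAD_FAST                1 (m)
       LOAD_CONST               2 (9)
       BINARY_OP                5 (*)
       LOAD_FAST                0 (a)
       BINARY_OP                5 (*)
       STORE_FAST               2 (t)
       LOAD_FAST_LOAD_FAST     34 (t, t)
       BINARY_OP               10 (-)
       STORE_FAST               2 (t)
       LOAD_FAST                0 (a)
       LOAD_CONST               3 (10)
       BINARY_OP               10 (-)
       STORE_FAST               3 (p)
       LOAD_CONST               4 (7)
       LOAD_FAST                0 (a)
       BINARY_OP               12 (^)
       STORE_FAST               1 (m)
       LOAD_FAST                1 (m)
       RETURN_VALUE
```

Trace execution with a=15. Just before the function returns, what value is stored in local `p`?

LOAD_FAST a → push 15. Stack: [15]
LOAD_CONST → push 8. Stack: [15, 8]
BINARY_OP - → 15 - 8 = 7. Stack: [7]
STORE_FAST m → m=7. Stack: []
LOAD_FAST m → push 7. Stack: [7]
LOAD_CONST → push 9. Stack: [7, 9]
BINARY_OP * → 7 * 9 = 63. Stack: [63]
LOAD_FAST a → push 15. Stack: [63, 15]
BINARY_OP * → 63 * 15 = 945. Stack: [945]
STORE_FAST t → t=945. Stack: []
LOAD_FAST_LOAD_FAST t,t → push 945,945. Stack: [945, 945]
BINARY_OP - → 945 - 945 = 0. Stack: [0]
STORE_FAST t → t=0. Stack: []
LOAD_FAST a → push 15. Stack: [15]
LOAD_CONST → push 10. Stack: [15, 10]
BINARY_OP - → 15 - 10 = 5. Stack: [5]
STORE_FAST p → p=5. Stack: []
LOAD_CONST → push 7. Stack: [7]
LOAD_FAST a → push 15. Stack: [7, 15]
BINARY_OP ^ → 7 ^ 15 = 8. Stack: [8]
STORE_FAST m → m=8. Stack: []
LOAD_FAST m → push 8. Stack: [8]
RETURN_VALUE → return 8.

5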